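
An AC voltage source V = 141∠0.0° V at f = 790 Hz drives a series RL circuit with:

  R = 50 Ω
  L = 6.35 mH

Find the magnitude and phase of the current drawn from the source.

Step 1 — Angular frequency: ω = 2π·f = 2π·790 = 4964 rad/s.
Step 2 — Component impedances:
  R: Z = R = 50 Ω
  L: Z = jωL = j·4964·0.00635 = 0 + j31.52 Ω
Step 3 — Series combination: Z_total = R + L = 50 + j31.52 Ω = 59.11∠32.2° Ω.
Step 4 — Source phasor: V = 141∠0.0° V = 141 V.
Step 5 — Ohm's law: I = V / Z_total = (141) / (50 + j31.52) = 2.018 - j1.272 A.
Step 6 — Convert to polar: |I| = 2.386 A, ∠I = -32.2°.

I = 2.386∠-32.2° A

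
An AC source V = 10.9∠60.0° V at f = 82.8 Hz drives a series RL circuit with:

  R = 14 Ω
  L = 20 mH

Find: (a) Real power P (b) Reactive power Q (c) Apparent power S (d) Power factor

Step 1 — Angular frequency: ω = 2π·f = 2π·82.8 = 520.2 rad/s.
Step 2 — Component impedances:
  R: Z = R = 14 Ω
  L: Z = jωL = j·520.2·0.02 = 0 + j10.4 Ω
Step 3 — Series combination: Z_total = R + L = 14 + j10.4 Ω = 17.44∠36.6° Ω.
Step 4 — Source phasor: V = 10.9∠60.0° V = 5.45 + j9.44 V.
Step 5 — Current: I = V / Z = 0.5736 + j0.248 A = 0.6249∠23.4° A.
Step 6 — Complex power: S = V·I* = 5.467 + j4.063 VA.
Step 7 — Real power: P = Re(S) = 5.467 W.
Step 8 — Reactive power: Q = Im(S) = 4.063 VAR.
Step 9 — Apparent power: |S| = 6.811 VA.
Step 10 — Power factor: PF = P/|S| = 0.8026 (lagging).

(a) P = 5.467 W  (b) Q = 4.063 VAR  (c) S = 6.811 VA  (d) PF = 0.8026 (lagging)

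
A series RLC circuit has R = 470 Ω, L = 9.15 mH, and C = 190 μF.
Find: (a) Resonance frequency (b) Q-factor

Step 1 — Resonance condition Im(Z)=0 gives ω₀ = 1/√(LC).
Step 2 — ω₀ = 1/√(0.00915·0.00019) = 758.4 rad/s.
Step 3 — f₀ = ω₀/(2π) = 120.7 Hz.
Step 4 — Series Q: Q = ω₀L/R = 758.4·0.00915/470 = 0.01477.

(a) f₀ = 120.7 Hz  (b) Q = 0.01477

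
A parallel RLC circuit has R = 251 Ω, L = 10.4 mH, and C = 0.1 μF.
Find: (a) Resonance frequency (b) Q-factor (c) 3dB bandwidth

Step 1 — Resonance: ω₀ = 1/√(LC) = 1/√(0.0104·1e-07) = 3.101e+04 rad/s.
Step 2 — f₀ = ω₀/(2π) = 4935 Hz.
Step 3 — Parallel Q: Q = R/(ω₀L) = 251/(3.101e+04·0.0104) = 0.7783.
Step 4 — Bandwidth: Δω = ω₀/Q = 3.984e+04 rad/s; BW = Δω/(2π) = 6341 Hz.

(a) f₀ = 4935 Hz  (b) Q = 0.7783  (c) BW = 6341 Hz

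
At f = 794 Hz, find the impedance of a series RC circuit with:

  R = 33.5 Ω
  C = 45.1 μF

Step 1 — Angular frequency: ω = 2π·f = 2π·794 = 4989 rad/s.
Step 2 — Component impedances:
  R: Z = R = 33.5 Ω
  C: Z = 1/(jωC) = -j/(ω·C) = 0 - j4.445 Ω
Step 3 — Series combination: Z_total = R + C = 33.5 - j4.445 Ω = 33.79∠-7.6° Ω.

Z = 33.5 - j4.445 Ω = 33.79∠-7.6° Ω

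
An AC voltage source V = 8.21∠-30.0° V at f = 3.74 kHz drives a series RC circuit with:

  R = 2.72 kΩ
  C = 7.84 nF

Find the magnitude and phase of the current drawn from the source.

Step 1 — Angular frequency: ω = 2π·f = 2π·3740 = 2.35e+04 rad/s.
Step 2 — Component impedances:
  R: Z = R = 2720 Ω
  C: Z = 1/(jωC) = -j/(ω·C) = 0 - j5428 Ω
Step 3 — Series combination: Z_total = R + C = 2720 - j5428 Ω = 6071∠-63.4° Ω.
Step 4 — Source phasor: V = 8.21∠-30.0° V = 7.11 - j4.105 V.
Step 5 — Ohm's law: I = V / Z_total = (7.11 - j4.105) / (2720 - j5428) = 0.001129 + j0.0007441 A.
Step 6 — Convert to polar: |I| = 0.001352 A, ∠I = 33.4°.

I = 0.001352∠33.4° A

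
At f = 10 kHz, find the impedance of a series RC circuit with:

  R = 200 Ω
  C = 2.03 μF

Step 1 — Angular frequency: ω = 2π·f = 2π·1e+04 = 6.283e+04 rad/s.
Step 2 — Component impedances:
  R: Z = R = 200 Ω
  C: Z = 1/(jωC) = -j/(ω·C) = 0 - j7.84 Ω
Step 3 — Series combination: Z_total = R + C = 200 - j7.84 Ω = 200.2∠-2.2° Ω.

Z = 200 - j7.84 Ω = 200.2∠-2.2° Ω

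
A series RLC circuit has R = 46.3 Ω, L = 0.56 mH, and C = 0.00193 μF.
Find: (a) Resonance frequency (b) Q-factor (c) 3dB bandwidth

Step 1 — Resonance condition Im(Z)=0 gives ω₀ = 1/√(LC).
Step 2 — ω₀ = 1/√(0.00056·1.93e-09) = 9.619e+05 rad/s.
Step 3 — f₀ = ω₀/(2π) = 1.531e+05 Hz.
Step 4 — Series Q: Q = ω₀L/R = 9.619e+05·0.00056/46.3 = 11.63.
Step 5 — 3dB bandwidth: Δω = ω₀/Q = 8.268e+04 rad/s; BW = Δω/(2π) = 1.316e+04 Hz.

(a) f₀ = 1.531e+05 Hz  (b) Q = 11.63  (c) BW = 1.316e+04 Hz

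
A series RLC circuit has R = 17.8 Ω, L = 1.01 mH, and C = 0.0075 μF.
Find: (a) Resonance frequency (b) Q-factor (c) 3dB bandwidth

Step 1 — Resonance condition Im(Z)=0 gives ω₀ = 1/√(LC).
Step 2 — ω₀ = 1/√(0.00101·7.5e-09) = 3.633e+05 rad/s.
Step 3 — f₀ = ω₀/(2π) = 5.783e+04 Hz.
Step 4 — Series Q: Q = ω₀L/R = 3.633e+05·0.00101/17.8 = 20.62.
Step 5 — 3dB bandwidth: Δω = ω₀/Q = 1.762e+04 rad/s; BW = Δω/(2π) = 2805 Hz.

(a) f₀ = 5.783e+04 Hz  (b) Q = 20.62  (c) BW = 2805 Hz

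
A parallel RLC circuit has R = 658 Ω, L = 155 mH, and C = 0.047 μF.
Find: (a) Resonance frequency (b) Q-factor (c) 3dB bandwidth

Step 1 — Resonance: ω₀ = 1/√(LC) = 1/√(0.155·4.7e-08) = 1.172e+04 rad/s.
Step 2 — f₀ = ω₀/(2π) = 1865 Hz.
Step 3 — Parallel Q: Q = R/(ω₀L) = 658/(1.172e+04·0.155) = 0.3623.
Step 4 — Bandwidth: Δω = ω₀/Q = 3.234e+04 rad/s; BW = Δω/(2π) = 5146 Hz.

(a) f₀ = 1865 Hz  (b) Q = 0.3623  (c) BW = 5146 Hz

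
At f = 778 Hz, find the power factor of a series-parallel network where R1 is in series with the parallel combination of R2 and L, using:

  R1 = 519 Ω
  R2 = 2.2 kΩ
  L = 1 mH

Step 1 — Angular frequency: ω = 2π·f = 2π·778 = 4888 rad/s.
Step 2 — Component impedances:
  R1: Z = R = 519 Ω
  R2: Z = R = 2200 Ω
  L: Z = jωL = j·4888·0.001 = 0 + j4.888 Ω
Step 3 — Parallel branch: R2 || L = 1/(1/R2 + 1/L) = 0.01086 + j4.888 Ω.
Step 4 — Series with R1: Z_total = R1 + (R2 || L) = 519 + j4.888 Ω = 519∠0.5° Ω.
Step 5 — Power factor: PF = cos(φ) = Re(Z)/|Z| = 519/519 = 1.
Step 6 — Type: Im(Z) = 4.888 ⇒ lagging (phase φ = 0.5°).

PF = 1 (lagging, φ = 0.5°)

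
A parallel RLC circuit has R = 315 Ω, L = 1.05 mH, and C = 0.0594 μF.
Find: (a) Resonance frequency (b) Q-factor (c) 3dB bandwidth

Step 1 — Resonance: ω₀ = 1/√(LC) = 1/√(0.00105·5.94e-08) = 1.266e+05 rad/s.
Step 2 — f₀ = ω₀/(2π) = 2.015e+04 Hz.
Step 3 — Parallel Q: Q = R/(ω₀L) = 315/(1.266e+05·0.00105) = 2.369.
Step 4 — Bandwidth: Δω = ω₀/Q = 5.344e+04 rad/s; BW = Δω/(2π) = 8506 Hz.

(a) f₀ = 2.015e+04 Hz  (b) Q = 2.369  (c) BW = 8506 Hz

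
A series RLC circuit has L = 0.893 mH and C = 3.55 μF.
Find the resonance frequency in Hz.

Step 1 — Resonance condition Im(Z)=0 gives ω₀ = 1/√(LC).
Step 2 — ω₀ = 1/√(0.000893·3.55e-06) = 1.776e+04 rad/s.
Step 3 — f₀ = ω₀/(2π) = 2827 Hz.

f₀ = 2827 Hz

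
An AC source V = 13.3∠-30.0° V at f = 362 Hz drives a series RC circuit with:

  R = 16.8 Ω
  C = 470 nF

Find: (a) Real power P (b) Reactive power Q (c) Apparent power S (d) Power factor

Step 1 — Angular frequency: ω = 2π·f = 2π·362 = 2275 rad/s.
Step 2 — Component impedances:
  R: Z = R = 16.8 Ω
  C: Z = 1/(jωC) = -j/(ω·C) = 0 - j935.4 Ω
Step 3 — Series combination: Z_total = R + C = 16.8 - j935.4 Ω = 935.6∠-89.0° Ω.
Step 4 — Source phasor: V = 13.3∠-30.0° V = 11.52 - j6.65 V.
Step 5 — Current: I = V / Z = 0.007328 + j0.01218 A = 0.01422∠59.0° A.
Step 6 — Complex power: S = V·I* = 0.003395 - j0.189 VA.
Step 7 — Real power: P = Re(S) = 0.003395 W.
Step 8 — Reactive power: Q = Im(S) = -0.189 VAR.
Step 9 — Apparent power: |S| = 0.1891 VA.
Step 10 — Power factor: PF = P/|S| = 0.01796 (leading).

(a) P = 0.003395 W  (b) Q = -0.189 VAR  (c) S = 0.1891 VA  (d) PF = 0.01796 (leading)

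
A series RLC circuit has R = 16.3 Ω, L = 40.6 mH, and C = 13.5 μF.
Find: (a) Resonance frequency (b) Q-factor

Step 1 — Resonance condition Im(Z)=0 gives ω₀ = 1/√(LC).
Step 2 — ω₀ = 1/√(0.0406·1.35e-05) = 1351 rad/s.
Step 3 — f₀ = ω₀/(2π) = 215 Hz.
Step 4 — Series Q: Q = ω₀L/R = 1351·0.0406/16.3 = 3.364.

(a) f₀ = 215 Hz  (b) Q = 3.364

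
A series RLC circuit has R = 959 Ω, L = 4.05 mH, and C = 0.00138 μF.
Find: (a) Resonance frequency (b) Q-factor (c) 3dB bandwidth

Step 1 — Resonance: ω₀ = 1/√(LC) = 1/√(0.00405·1.38e-09) = 4.23e+05 rad/s.
Step 2 — f₀ = ω₀/(2π) = 6.732e+04 Hz.
Step 3 — Series Q: Q = ω₀L/R = 4.23e+05·0.00405/959 = 1.786.
Step 4 — Bandwidth: Δω = ω₀/Q = 2.368e+05 rad/s; BW = Δω/(2π) = 3.769e+04 Hz.

(a) f₀ = 6.732e+04 Hz  (b) Q = 1.786  (c) BW = 3.769e+04 Hz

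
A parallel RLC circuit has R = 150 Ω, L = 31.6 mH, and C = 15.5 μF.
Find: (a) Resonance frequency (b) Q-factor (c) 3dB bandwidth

Step 1 — Resonance: ω₀ = 1/√(LC) = 1/√(0.0316·1.55e-05) = 1429 rad/s.
Step 2 — f₀ = ω₀/(2π) = 227.4 Hz.
Step 3 — Parallel Q: Q = R/(ω₀L) = 150/(1429·0.0316) = 3.322.
Step 4 — Bandwidth: Δω = ω₀/Q = 430.1 rad/s; BW = Δω/(2π) = 68.45 Hz.

(a) f₀ = 227.4 Hz  (b) Q = 3.322  (c) BW = 68.45 Hz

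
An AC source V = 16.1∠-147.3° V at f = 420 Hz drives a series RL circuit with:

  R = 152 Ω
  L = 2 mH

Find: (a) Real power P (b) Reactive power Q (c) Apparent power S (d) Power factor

Step 1 — Angular frequency: ω = 2π·f = 2π·420 = 2639 rad/s.
Step 2 — Component impedances:
  R: Z = R = 152 Ω
  L: Z = jωL = j·2639·0.002 = 0 + j5.278 Ω
Step 3 — Series combination: Z_total = R + L = 152 + j5.278 Ω = 152.1∠2.0° Ω.
Step 4 — Source phasor: V = 16.1∠-147.3° V = -13.55 - j8.698 V.
Step 5 — Current: I = V / Z = -0.09101 - j0.05406 A = 0.1059∠-149.3° A.
Step 6 — Complex power: S = V·I* = 1.703 + j0.05914 VA.
Step 7 — Real power: P = Re(S) = 1.703 W.
Step 8 — Reactive power: Q = Im(S) = 0.05914 VAR.
Step 9 — Apparent power: |S| = 1.704 VA.
Step 10 — Power factor: PF = P/|S| = 0.9994 (lagging).

(a) P = 1.703 W  (b) Q = 0.05914 VAR  (c) S = 1.704 VA  (d) PF = 0.9994 (lagging)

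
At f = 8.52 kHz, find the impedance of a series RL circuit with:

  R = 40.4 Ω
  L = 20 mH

Step 1 — Angular frequency: ω = 2π·f = 2π·8520 = 5.353e+04 rad/s.
Step 2 — Component impedances:
  R: Z = R = 40.4 Ω
  L: Z = jωL = j·5.353e+04·0.02 = 0 + j1071 Ω
Step 3 — Series combination: Z_total = R + L = 40.4 + j1071 Ω = 1071∠87.8° Ω.

Z = 40.4 + j1071 Ω = 1071∠87.8° Ω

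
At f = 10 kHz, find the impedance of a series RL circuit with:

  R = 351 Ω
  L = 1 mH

Step 1 — Angular frequency: ω = 2π·f = 2π·1e+04 = 6.283e+04 rad/s.
Step 2 — Component impedances:
  R: Z = R = 351 Ω
  L: Z = jωL = j·6.283e+04·0.001 = 0 + j62.83 Ω
Step 3 — Series combination: Z_total = R + L = 351 + j62.83 Ω = 356.6∠10.1° Ω.

Z = 351 + j62.83 Ω = 356.6∠10.1° Ω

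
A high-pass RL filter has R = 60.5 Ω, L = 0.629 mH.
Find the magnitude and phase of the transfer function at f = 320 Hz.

Step 1 — Angular frequency: ω = 2π·320 = 2011 rad/s.
Step 2 — Transfer function: H(jω) = jωL/(R + jωL).
Step 3 — Numerator jωL = j·1.265; denominator R + jωL = 60.5 + j1.265.
Step 4 — H = 0.0004368 + j0.02089.
Step 5 — Magnitude: |H| = 0.0209 (-33.6 dB); phase: φ = 88.8°.

|H| = 0.0209 (-33.6 dB), φ = 88.8°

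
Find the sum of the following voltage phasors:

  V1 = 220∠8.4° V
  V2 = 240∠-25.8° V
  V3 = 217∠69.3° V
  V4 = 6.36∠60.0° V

Step 1 — Convert each phasor to rectangular form:
  V1 = 220·(cos(8.4°) + j·sin(8.4°)) = 217.6 + j32.14 V
  V2 = 240·(cos(-25.8°) + j·sin(-25.8°)) = 216.1 - j104.5 V
  V3 = 217·(cos(69.3°) + j·sin(69.3°)) = 76.7 + j203 V
  V4 = 6.36·(cos(60.0°) + j·sin(60.0°)) = 3.18 + j5.508 V
Step 2 — Sum components: V_total = 513.6 + j136.2 V.
Step 3 — Convert to polar: |V_total| = 531.3 V, ∠V_total = 14.9°.

V_total = 531.3∠14.9° V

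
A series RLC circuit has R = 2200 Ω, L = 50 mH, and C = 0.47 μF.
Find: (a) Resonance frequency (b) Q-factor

Step 1 — Resonance condition Im(Z)=0 gives ω₀ = 1/√(LC).
Step 2 — ω₀ = 1/√(0.05·4.7e-07) = 6523 rad/s.
Step 3 — f₀ = ω₀/(2π) = 1038 Hz.
Step 4 — Series Q: Q = ω₀L/R = 6523·0.05/2200 = 0.1483.

(a) f₀ = 1038 Hz  (b) Q = 0.1483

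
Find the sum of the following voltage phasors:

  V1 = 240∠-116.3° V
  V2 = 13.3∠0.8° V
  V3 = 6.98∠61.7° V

Step 1 — Convert each phasor to rectangular form:
  V1 = 240·(cos(-116.3°) + j·sin(-116.3°)) = -106.3 - j215.2 V
  V2 = 13.3·(cos(0.8°) + j·sin(0.8°)) = 13.3 + j0.1857 V
  V3 = 6.98·(cos(61.7°) + j·sin(61.7°)) = 3.309 + j6.146 V
Step 2 — Sum components: V_total = -89.73 - j208.8 V.
Step 3 — Convert to polar: |V_total| = 227.3 V, ∠V_total = -113.3°.

V_total = 227.3∠-113.3° V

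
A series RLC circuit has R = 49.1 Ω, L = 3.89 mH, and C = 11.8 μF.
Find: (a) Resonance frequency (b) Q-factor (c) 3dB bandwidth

Step 1 — Resonance: ω₀ = 1/√(LC) = 1/√(0.00389·1.18e-05) = 4667 rad/s.
Step 2 — f₀ = ω₀/(2π) = 742.9 Hz.
Step 3 — Series Q: Q = ω₀L/R = 4667·0.00389/49.1 = 0.3698.
Step 4 — Bandwidth: Δω = ω₀/Q = 1.262e+04 rad/s; BW = Δω/(2π) = 2009 Hz.

(a) f₀ = 742.9 Hz  (b) Q = 0.3698  (c) BW = 2009 Hz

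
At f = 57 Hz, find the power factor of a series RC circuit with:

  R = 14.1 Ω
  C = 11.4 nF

Step 1 — Angular frequency: ω = 2π·f = 2π·57 = 358.1 rad/s.
Step 2 — Component impedances:
  R: Z = R = 14.1 Ω
  C: Z = 1/(jωC) = -j/(ω·C) = 0 - j2.449e+05 Ω
Step 3 — Series combination: Z_total = R + C = 14.1 - j2.449e+05 Ω = 2.449e+05∠-90.0° Ω.
Step 4 — Power factor: PF = cos(φ) = Re(Z)/|Z| = 14.1/2.449e+05 = 5.757e-05.
Step 5 — Type: Im(Z) = -2.449e+05 ⇒ leading (phase φ = -90.0°).

PF = 5.757e-05 (leading, φ = -90.0°)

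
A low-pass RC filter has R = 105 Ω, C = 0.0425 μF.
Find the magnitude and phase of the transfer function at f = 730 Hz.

Step 1 — Angular frequency: ω = 2π·730 = 4587 rad/s.
Step 2 — Transfer function: H(jω) = 1/(1 + jωRC).
Step 3 — Denominator: 1 + jωRC = 1 + j·4587·105·4.25e-08 = 1 + j0.02047.
Step 4 — H = 0.9996 - j0.02046.
Step 5 — Magnitude: |H| = 0.9998 (-0.0 dB); phase: φ = -1.2°.

|H| = 0.9998 (-0.0 dB), φ = -1.2°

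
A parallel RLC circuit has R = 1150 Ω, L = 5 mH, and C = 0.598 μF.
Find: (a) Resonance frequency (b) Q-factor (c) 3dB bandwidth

Step 1 — Resonance: ω₀ = 1/√(LC) = 1/√(0.005·5.98e-07) = 1.829e+04 rad/s.
Step 2 — f₀ = ω₀/(2π) = 2911 Hz.
Step 3 — Parallel Q: Q = R/(ω₀L) = 1150/(1.829e+04·0.005) = 12.58.
Step 4 — Bandwidth: Δω = ω₀/Q = 1454 rad/s; BW = Δω/(2π) = 231.4 Hz.

(a) f₀ = 2911 Hz  (b) Q = 12.58  (c) BW = 231.4 Hz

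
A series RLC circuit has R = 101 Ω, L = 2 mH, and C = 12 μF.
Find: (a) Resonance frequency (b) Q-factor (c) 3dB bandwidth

Step 1 — Resonance condition Im(Z)=0 gives ω₀ = 1/√(LC).
Step 2 — ω₀ = 1/√(0.002·1.2e-05) = 6455 rad/s.
Step 3 — f₀ = ω₀/(2π) = 1027 Hz.
Step 4 — Series Q: Q = ω₀L/R = 6455·0.002/101 = 0.1278.
Step 5 — 3dB bandwidth: Δω = ω₀/Q = 5.05e+04 rad/s; BW = Δω/(2π) = 8037 Hz.

(a) f₀ = 1027 Hz  (b) Q = 0.1278  (c) BW = 8037 Hz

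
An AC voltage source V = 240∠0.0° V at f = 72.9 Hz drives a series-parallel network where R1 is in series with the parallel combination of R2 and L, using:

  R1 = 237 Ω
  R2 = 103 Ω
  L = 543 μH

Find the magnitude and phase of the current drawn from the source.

Step 1 — Angular frequency: ω = 2π·f = 2π·72.9 = 458 rad/s.
Step 2 — Component impedances:
  R1: Z = R = 237 Ω
  R2: Z = R = 103 Ω
  L: Z = jωL = j·458·0.000543 = 0 + j0.2487 Ω
Step 3 — Parallel branch: R2 || L = 1/(1/R2 + 1/L) = 0.0006006 + j0.2487 Ω.
Step 4 — Series with R1: Z_total = R1 + (R2 || L) = 237 + j0.2487 Ω = 237∠0.1° Ω.
Step 5 — Source phasor: V = 240∠0.0° V = 240 V.
Step 6 — Ohm's law: I = V / Z_total = (240) / (237 + j0.2487) = 1.013 - j0.001063 A.
Step 7 — Convert to polar: |I| = 1.013 A, ∠I = -0.1°.

I = 1.013∠-0.1° A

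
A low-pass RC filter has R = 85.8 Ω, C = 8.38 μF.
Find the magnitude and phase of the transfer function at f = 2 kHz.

Step 1 — Angular frequency: ω = 2π·2000 = 1.257e+04 rad/s.
Step 2 — Transfer function: H(jω) = 1/(1 + jωRC).
Step 3 — Denominator: 1 + jωRC = 1 + j·1.257e+04·85.8·8.38e-06 = 1 + j9.035.
Step 4 — H = 0.0121 - j0.1093.
Step 5 — Magnitude: |H| = 0.11 (-19.2 dB); phase: φ = -83.7°.

|H| = 0.11 (-19.2 dB), φ = -83.7°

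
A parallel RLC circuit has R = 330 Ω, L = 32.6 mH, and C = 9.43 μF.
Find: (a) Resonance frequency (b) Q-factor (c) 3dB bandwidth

Step 1 — Resonance: ω₀ = 1/√(LC) = 1/√(0.0326·9.43e-06) = 1804 rad/s.
Step 2 — f₀ = ω₀/(2π) = 287 Hz.
Step 3 — Parallel Q: Q = R/(ω₀L) = 330/(1804·0.0326) = 5.613.
Step 4 — Bandwidth: Δω = ω₀/Q = 321.3 rad/s; BW = Δω/(2π) = 51.14 Hz.

(a) f₀ = 287 Hz  (b) Q = 5.613  (c) BW = 51.14 Hz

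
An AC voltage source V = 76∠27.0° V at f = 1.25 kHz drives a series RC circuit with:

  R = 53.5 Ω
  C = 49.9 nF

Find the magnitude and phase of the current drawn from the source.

Step 1 — Angular frequency: ω = 2π·f = 2π·1250 = 7854 rad/s.
Step 2 — Component impedances:
  R: Z = R = 53.5 Ω
  C: Z = 1/(jωC) = -j/(ω·C) = 0 - j2552 Ω
Step 3 — Series combination: Z_total = R + C = 53.5 - j2552 Ω = 2552∠-88.8° Ω.
Step 4 — Source phasor: V = 76∠27.0° V = 67.72 + j34.5 V.
Step 5 — Ohm's law: I = V / Z_total = (67.72 + j34.5) / (53.5 - j2552) = -0.01296 + j0.02681 A.
Step 6 — Convert to polar: |I| = 0.02978 A, ∠I = 115.8°.

I = 0.02978∠115.8° A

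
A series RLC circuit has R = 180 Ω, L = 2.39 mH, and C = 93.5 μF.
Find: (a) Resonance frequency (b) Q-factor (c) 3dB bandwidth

Step 1 — Resonance condition Im(Z)=0 gives ω₀ = 1/√(LC).
Step 2 — ω₀ = 1/√(0.00239·9.35e-05) = 2115 rad/s.
Step 3 — f₀ = ω₀/(2π) = 336.7 Hz.
Step 4 — Series Q: Q = ω₀L/R = 2115·0.00239/180 = 0.02809.
Step 5 — 3dB bandwidth: Δω = ω₀/Q = 7.531e+04 rad/s; BW = Δω/(2π) = 1.199e+04 Hz.

(a) f₀ = 336.7 Hz  (b) Q = 0.02809  (c) BW = 1.199e+04 Hz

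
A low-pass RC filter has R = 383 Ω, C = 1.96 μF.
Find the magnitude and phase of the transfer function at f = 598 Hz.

Step 1 — Angular frequency: ω = 2π·598 = 3757 rad/s.
Step 2 — Transfer function: H(jω) = 1/(1 + jωRC).
Step 3 — Denominator: 1 + jωRC = 1 + j·3757·383·1.96e-06 = 1 + j2.821.
Step 4 — H = 0.1117 - j0.315.
Step 5 — Magnitude: |H| = 0.3342 (-9.5 dB); phase: φ = -70.5°.

|H| = 0.3342 (-9.5 dB), φ = -70.5°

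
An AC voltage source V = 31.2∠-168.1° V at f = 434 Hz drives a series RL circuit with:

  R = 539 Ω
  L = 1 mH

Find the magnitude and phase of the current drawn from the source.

Step 1 — Angular frequency: ω = 2π·f = 2π·434 = 2727 rad/s.
Step 2 — Component impedances:
  R: Z = R = 539 Ω
  L: Z = jωL = j·2727·0.001 = 0 + j2.727 Ω
Step 3 — Series combination: Z_total = R + L = 539 + j2.727 Ω = 539∠0.3° Ω.
Step 4 — Source phasor: V = 31.2∠-168.1° V = -30.53 - j6.434 V.
Step 5 — Ohm's law: I = V / Z_total = (-30.53 - j6.434) / (539 + j2.727) = -0.0567 - j0.01165 A.
Step 6 — Convert to polar: |I| = 0.05788 A, ∠I = -168.4°.

I = 0.05788∠-168.4° A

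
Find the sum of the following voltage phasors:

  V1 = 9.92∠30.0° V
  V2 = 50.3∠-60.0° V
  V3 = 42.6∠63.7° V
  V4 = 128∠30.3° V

Step 1 — Convert each phasor to rectangular form:
  V1 = 9.92·(cos(30.0°) + j·sin(30.0°)) = 8.591 + j4.96 V
  V2 = 50.3·(cos(-60.0°) + j·sin(-60.0°)) = 25.15 - j43.56 V
  V3 = 42.6·(cos(63.7°) + j·sin(63.7°)) = 18.87 + j38.19 V
  V4 = 128·(cos(30.3°) + j·sin(30.3°)) = 110.5 + j64.58 V
Step 2 — Sum components: V_total = 163.1 + j64.17 V.
Step 3 — Convert to polar: |V_total| = 175.3 V, ∠V_total = 21.5°.

V_total = 175.3∠21.5° V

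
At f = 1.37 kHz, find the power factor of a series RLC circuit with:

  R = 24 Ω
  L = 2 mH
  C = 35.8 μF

Step 1 — Angular frequency: ω = 2π·f = 2π·1370 = 8608 rad/s.
Step 2 — Component impedances:
  R: Z = R = 24 Ω
  L: Z = jωL = j·8608·0.002 = 0 + j17.22 Ω
  C: Z = 1/(jωC) = -j/(ω·C) = 0 - j3.245 Ω
Step 3 — Series combination: Z_total = R + L + C = 24 + j13.97 Ω = 27.77∠30.2° Ω.
Step 4 — Power factor: PF = cos(φ) = Re(Z)/|Z| = 24/27.77 = 0.8642.
Step 5 — Type: Im(Z) = 13.97 ⇒ lagging (phase φ = 30.2°).

PF = 0.8642 (lagging, φ = 30.2°)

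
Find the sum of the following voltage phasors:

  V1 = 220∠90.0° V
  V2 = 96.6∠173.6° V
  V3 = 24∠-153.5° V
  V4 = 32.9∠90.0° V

Step 1 — Convert each phasor to rectangular form:
  V1 = 220·(cos(90.0°) + j·sin(90.0°)) = 0 + j220 V
  V2 = 96.6·(cos(173.6°) + j·sin(173.6°)) = -96 + j10.77 V
  V3 = 24·(cos(-153.5°) + j·sin(-153.5°)) = -21.48 - j10.71 V
  V4 = 32.9·(cos(90.0°) + j·sin(90.0°)) = 0 + j32.9 V
Step 2 — Sum components: V_total = -117.5 + j253 V.
Step 3 — Convert to polar: |V_total| = 278.9 V, ∠V_total = 114.9°.

V_total = 278.9∠114.9° V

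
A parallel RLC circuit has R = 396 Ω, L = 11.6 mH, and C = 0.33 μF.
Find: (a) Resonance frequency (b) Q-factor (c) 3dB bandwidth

Step 1 — Resonance: ω₀ = 1/√(LC) = 1/√(0.0116·3.3e-07) = 1.616e+04 rad/s.
Step 2 — f₀ = ω₀/(2π) = 2572 Hz.
Step 3 — Parallel Q: Q = R/(ω₀L) = 396/(1.616e+04·0.0116) = 2.112.
Step 4 — Bandwidth: Δω = ω₀/Q = 7652 rad/s; BW = Δω/(2π) = 1218 Hz.

(a) f₀ = 2572 Hz  (b) Q = 2.112  (c) BW = 1218 Hz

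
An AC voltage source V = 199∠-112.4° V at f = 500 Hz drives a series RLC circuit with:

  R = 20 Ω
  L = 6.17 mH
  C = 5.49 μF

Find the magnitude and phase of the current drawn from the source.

Step 1 — Angular frequency: ω = 2π·f = 2π·500 = 3142 rad/s.
Step 2 — Component impedances:
  R: Z = R = 20 Ω
  L: Z = jωL = j·3142·0.00617 = 0 + j19.38 Ω
  C: Z = 1/(jωC) = -j/(ω·C) = 0 - j57.98 Ω
Step 3 — Series combination: Z_total = R + L + C = 20 - j38.6 Ω = 43.47∠-62.6° Ω.
Step 4 — Source phasor: V = 199∠-112.4° V = -75.83 - j184 V.
Step 5 — Ohm's law: I = V / Z_total = (-75.83 - j184) / (20 - j38.6) = 2.955 - j3.496 A.
Step 6 — Convert to polar: |I| = 4.578 A, ∠I = -49.8°.

I = 4.578∠-49.8° A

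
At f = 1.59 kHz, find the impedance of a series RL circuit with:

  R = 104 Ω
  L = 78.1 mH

Step 1 — Angular frequency: ω = 2π·f = 2π·1590 = 9990 rad/s.
Step 2 — Component impedances:
  R: Z = R = 104 Ω
  L: Z = jωL = j·9990·0.0781 = 0 + j780.2 Ω
Step 3 — Series combination: Z_total = R + L = 104 + j780.2 Ω = 787.1∠82.4° Ω.

Z = 104 + j780.2 Ω = 787.1∠82.4° Ω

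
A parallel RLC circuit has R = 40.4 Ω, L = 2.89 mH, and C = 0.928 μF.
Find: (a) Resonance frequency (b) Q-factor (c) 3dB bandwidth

Step 1 — Resonance: ω₀ = 1/√(LC) = 1/√(0.00289·9.28e-07) = 1.931e+04 rad/s.
Step 2 — f₀ = ω₀/(2π) = 3073 Hz.
Step 3 — Parallel Q: Q = R/(ω₀L) = 40.4/(1.931e+04·0.00289) = 0.7239.
Step 4 — Bandwidth: Δω = ω₀/Q = 2.667e+04 rad/s; BW = Δω/(2π) = 4245 Hz.

(a) f₀ = 3073 Hz  (b) Q = 0.7239  (c) BW = 4245 Hz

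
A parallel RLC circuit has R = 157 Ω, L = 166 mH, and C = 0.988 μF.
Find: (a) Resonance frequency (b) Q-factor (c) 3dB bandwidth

Step 1 — Resonance: ω₀ = 1/√(LC) = 1/√(0.166·9.88e-07) = 2469 rad/s.
Step 2 — f₀ = ω₀/(2π) = 393 Hz.
Step 3 — Parallel Q: Q = R/(ω₀L) = 157/(2469·0.166) = 0.383.
Step 4 — Bandwidth: Δω = ω₀/Q = 6447 rad/s; BW = Δω/(2π) = 1026 Hz.

(a) f₀ = 393 Hz  (b) Q = 0.383  (c) BW = 1026 Hz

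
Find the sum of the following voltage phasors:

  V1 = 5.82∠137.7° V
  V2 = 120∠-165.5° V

Step 1 — Convert each phasor to rectangular form:
  V1 = 5.82·(cos(137.7°) + j·sin(137.7°)) = -4.305 + j3.917 V
  V2 = 120·(cos(-165.5°) + j·sin(-165.5°)) = -116.2 - j30.05 V
Step 2 — Sum components: V_total = -120.5 - j26.13 V.
Step 3 — Convert to polar: |V_total| = 123.3 V, ∠V_total = -167.8°.

V_total = 123.3∠-167.8° V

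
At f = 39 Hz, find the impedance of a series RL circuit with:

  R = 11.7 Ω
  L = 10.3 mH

Step 1 — Angular frequency: ω = 2π·f = 2π·39 = 245 rad/s.
Step 2 — Component impedances:
  R: Z = R = 11.7 Ω
  L: Z = jωL = j·245·0.0103 = 0 + j2.524 Ω
Step 3 — Series combination: Z_total = R + L = 11.7 + j2.524 Ω = 11.97∠12.2° Ω.

Z = 11.7 + j2.524 Ω = 11.97∠12.2° Ω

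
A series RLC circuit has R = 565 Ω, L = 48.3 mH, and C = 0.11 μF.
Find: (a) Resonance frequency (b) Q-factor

Step 1 — Resonance condition Im(Z)=0 gives ω₀ = 1/√(LC).
Step 2 — ω₀ = 1/√(0.0483·1.1e-07) = 1.372e+04 rad/s.
Step 3 — f₀ = ω₀/(2π) = 2183 Hz.
Step 4 — Series Q: Q = ω₀L/R = 1.372e+04·0.0483/565 = 1.173.

(a) f₀ = 2183 Hz  (b) Q = 1.173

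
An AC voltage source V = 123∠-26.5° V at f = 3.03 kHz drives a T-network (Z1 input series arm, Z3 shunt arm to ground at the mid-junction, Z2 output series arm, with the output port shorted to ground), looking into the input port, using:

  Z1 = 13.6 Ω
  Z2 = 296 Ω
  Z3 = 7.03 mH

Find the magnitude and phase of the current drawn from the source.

Step 1 — Angular frequency: ω = 2π·f = 2π·3030 = 1.904e+04 rad/s.
Step 2 — Component impedances:
  Z1: Z = R = 13.6 Ω
  Z2: Z = R = 296 Ω
  Z3: Z = jωL = j·1.904e+04·0.00703 = 0 + j133.8 Ω
Step 3 — With the output port shorted to ground, the output series arm Z2 runs from the junction to ground; the shunt arm Z3 also runs from the junction to ground. They appear in parallel: Z3 || Z2 = 50.24 + j111.1 Ω.
Step 4 — Series with input arm Z1: Z_in = Z1 + (Z3 || Z2) = 63.84 + j111.1 Ω = 128.2∠60.1° Ω.
Step 5 — Source phasor: V = 123∠-26.5° V = 110.1 - j54.88 V.
Step 6 — Ohm's law: I = V / Z_total = (110.1 - j54.88) / (63.84 + j111.1) = 0.05657 - j0.9581 A.
Step 7 — Convert to polar: |I| = 0.9598 A, ∠I = -86.6°.

I = 0.9598∠-86.6° A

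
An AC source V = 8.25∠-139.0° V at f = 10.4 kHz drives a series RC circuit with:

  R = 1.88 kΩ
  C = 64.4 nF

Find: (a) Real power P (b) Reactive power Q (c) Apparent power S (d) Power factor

Step 1 — Angular frequency: ω = 2π·f = 2π·1.04e+04 = 6.535e+04 rad/s.
Step 2 — Component impedances:
  R: Z = R = 1880 Ω
  C: Z = 1/(jωC) = -j/(ω·C) = 0 - j237.6 Ω
Step 3 — Series combination: Z_total = R + C = 1880 - j237.6 Ω = 1895∠-7.2° Ω.
Step 4 — Source phasor: V = 8.25∠-139.0° V = -6.226 - j5.412 V.
Step 5 — Current: I = V / Z = -0.002902 - j0.003246 A = 0.004354∠-131.8° A.
Step 6 — Complex power: S = V·I* = 0.03563 - j0.004504 VA.
Step 7 — Real power: P = Re(S) = 0.03563 W.
Step 8 — Reactive power: Q = Im(S) = -0.004504 VAR.
Step 9 — Apparent power: |S| = 0.03592 VA.
Step 10 — Power factor: PF = P/|S| = 0.9921 (leading).

(a) P = 0.03563 W  (b) Q = -0.004504 VAR  (c) S = 0.03592 VA  (d) PF = 0.9921 (leading)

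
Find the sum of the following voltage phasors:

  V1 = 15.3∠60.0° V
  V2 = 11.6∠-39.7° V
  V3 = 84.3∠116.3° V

Step 1 — Convert each phasor to rectangular form:
  V1 = 15.3·(cos(60.0°) + j·sin(60.0°)) = 7.65 + j13.25 V
  V2 = 11.6·(cos(-39.7°) + j·sin(-39.7°)) = 8.925 - j7.41 V
  V3 = 84.3·(cos(116.3°) + j·sin(116.3°)) = -37.35 + j75.57 V
Step 2 — Sum components: V_total = -20.78 + j81.41 V.
Step 3 — Convert to polar: |V_total| = 84.02 V, ∠V_total = 104.3°.

V_total = 84.02∠104.3° V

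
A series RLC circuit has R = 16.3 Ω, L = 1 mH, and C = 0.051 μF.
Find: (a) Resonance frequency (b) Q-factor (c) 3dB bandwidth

Step 1 — Resonance condition Im(Z)=0 gives ω₀ = 1/√(LC).
Step 2 — ω₀ = 1/√(0.001·5.1e-08) = 1.4e+05 rad/s.
Step 3 — f₀ = ω₀/(2π) = 2.229e+04 Hz.
Step 4 — Series Q: Q = ω₀L/R = 1.4e+05·0.001/16.3 = 8.591.
Step 5 — 3dB bandwidth: Δω = ω₀/Q = 1.63e+04 rad/s; BW = Δω/(2π) = 2594 Hz.

(a) f₀ = 2.229e+04 Hz  (b) Q = 8.591  (c) BW = 2594 Hz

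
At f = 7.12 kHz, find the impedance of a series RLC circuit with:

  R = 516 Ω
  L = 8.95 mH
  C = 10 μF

Step 1 — Angular frequency: ω = 2π·f = 2π·7120 = 4.474e+04 rad/s.
Step 2 — Component impedances:
  R: Z = R = 516 Ω
  L: Z = jωL = j·4.474e+04·0.00895 = 0 + j400.4 Ω
  C: Z = 1/(jωC) = -j/(ω·C) = 0 - j2.235 Ω
Step 3 — Series combination: Z_total = R + L + C = 516 + j398.2 Ω = 651.8∠37.7° Ω.

Z = 516 + j398.2 Ω = 651.8∠37.7° Ω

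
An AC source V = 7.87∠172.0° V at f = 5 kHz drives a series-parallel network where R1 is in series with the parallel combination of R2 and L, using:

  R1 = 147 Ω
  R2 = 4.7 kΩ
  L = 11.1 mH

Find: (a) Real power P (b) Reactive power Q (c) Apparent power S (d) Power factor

Step 1 — Angular frequency: ω = 2π·f = 2π·5000 = 3.142e+04 rad/s.
Step 2 — Component impedances:
  R1: Z = R = 147 Ω
  R2: Z = R = 4700 Ω
  L: Z = jωL = j·3.142e+04·0.0111 = 0 + j348.7 Ω
Step 3 — Parallel branch: R2 || L = 1/(1/R2 + 1/L) = 25.73 + j346.8 Ω.
Step 4 — Series with R1: Z_total = R1 + (R2 || L) = 172.7 + j346.8 Ω = 387.4∠63.5° Ω.
Step 5 — Source phasor: V = 7.87∠172.0° V = -7.793 + j1.095 V.
Step 6 — Current: I = V / Z = -0.006437 + j0.01927 A = 0.02031∠108.5° A.
Step 7 — Complex power: S = V·I* = 0.07127 + j0.1431 VA.
Step 8 — Real power: P = Re(S) = 0.07127 W.
Step 9 — Reactive power: Q = Im(S) = 0.1431 VAR.
Step 10 — Apparent power: |S| = 0.1599 VA.
Step 11 — Power factor: PF = P/|S| = 0.4458 (lagging).

(a) P = 0.07127 W  (b) Q = 0.1431 VAR  (c) S = 0.1599 VA  (d) PF = 0.4458 (lagging)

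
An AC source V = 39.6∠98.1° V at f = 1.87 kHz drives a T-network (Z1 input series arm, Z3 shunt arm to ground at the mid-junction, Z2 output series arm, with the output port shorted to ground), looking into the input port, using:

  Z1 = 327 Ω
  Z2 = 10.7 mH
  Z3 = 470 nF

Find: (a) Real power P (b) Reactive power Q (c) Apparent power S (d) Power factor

Step 1 — Angular frequency: ω = 2π·f = 2π·1870 = 1.175e+04 rad/s.
Step 2 — Component impedances:
  Z1: Z = R = 327 Ω
  Z2: Z = jωL = j·1.175e+04·0.0107 = 0 + j125.7 Ω
  Z3: Z = 1/(jωC) = -j/(ω·C) = 0 - j181.1 Ω
Step 3 — With the output port shorted to ground, the output series arm Z2 runs from the junction to ground; the shunt arm Z3 also runs from the junction to ground. They appear in parallel: Z3 || Z2 = 0 + j411.2 Ω.
Step 4 — Series with input arm Z1: Z_in = Z1 + (Z3 || Z2) = 327 + j411.2 Ω = 525.4∠51.5° Ω.
Step 5 — Source phasor: V = 39.6∠98.1° V = -5.58 + j39.2 V.
Step 6 — Current: I = V / Z = 0.0518 + j0.05476 A = 0.07537∠46.6° A.
Step 7 — Complex power: S = V·I* = 1.858 + j2.336 VA.
Step 8 — Real power: P = Re(S) = 1.858 W.
Step 9 — Reactive power: Q = Im(S) = 2.336 VAR.
Step 10 — Apparent power: |S| = 2.985 VA.
Step 11 — Power factor: PF = P/|S| = 0.6224 (lagging).

(a) P = 1.858 W  (b) Q = 2.336 VAR  (c) S = 2.985 VA  (d) PF = 0.6224 (lagging)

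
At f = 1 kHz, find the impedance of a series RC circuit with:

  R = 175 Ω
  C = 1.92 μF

Step 1 — Angular frequency: ω = 2π·f = 2π·1000 = 6283 rad/s.
Step 2 — Component impedances:
  R: Z = R = 175 Ω
  C: Z = 1/(jωC) = -j/(ω·C) = 0 - j82.89 Ω
Step 3 — Series combination: Z_total = R + C = 175 - j82.89 Ω = 193.6∠-25.3° Ω.

Z = 175 - j82.89 Ω = 193.6∠-25.3° Ω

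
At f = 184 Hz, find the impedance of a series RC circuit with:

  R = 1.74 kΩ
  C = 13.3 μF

Step 1 — Angular frequency: ω = 2π·f = 2π·184 = 1156 rad/s.
Step 2 — Component impedances:
  R: Z = R = 1740 Ω
  C: Z = 1/(jωC) = -j/(ω·C) = 0 - j65.04 Ω
Step 3 — Series combination: Z_total = R + C = 1740 - j65.04 Ω = 1741∠-2.1° Ω.

Z = 1740 - j65.04 Ω = 1741∠-2.1° Ω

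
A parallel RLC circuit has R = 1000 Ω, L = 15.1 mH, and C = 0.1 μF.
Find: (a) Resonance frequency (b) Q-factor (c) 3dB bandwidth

Step 1 — Resonance: ω₀ = 1/√(LC) = 1/√(0.0151·1e-07) = 2.573e+04 rad/s.
Step 2 — f₀ = ω₀/(2π) = 4096 Hz.
Step 3 — Parallel Q: Q = R/(ω₀L) = 1000/(2.573e+04·0.0151) = 2.573.
Step 4 — Bandwidth: Δω = ω₀/Q = 1e+04 rad/s; BW = Δω/(2π) = 1592 Hz.

(a) f₀ = 4096 Hz  (b) Q = 2.573  (c) BW = 1592 Hz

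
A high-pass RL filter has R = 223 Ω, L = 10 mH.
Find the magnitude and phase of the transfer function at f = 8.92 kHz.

Step 1 — Angular frequency: ω = 2π·8920 = 5.605e+04 rad/s.
Step 2 — Transfer function: H(jω) = jωL/(R + jωL).
Step 3 — Numerator jωL = j·560.5; denominator R + jωL = 223 + j560.5.
Step 4 — H = 0.8633 + j0.3435.
Step 5 — Magnitude: |H| = 0.9292 (-0.6 dB); phase: φ = 21.7°.

|H| = 0.9292 (-0.6 dB), φ = 21.7°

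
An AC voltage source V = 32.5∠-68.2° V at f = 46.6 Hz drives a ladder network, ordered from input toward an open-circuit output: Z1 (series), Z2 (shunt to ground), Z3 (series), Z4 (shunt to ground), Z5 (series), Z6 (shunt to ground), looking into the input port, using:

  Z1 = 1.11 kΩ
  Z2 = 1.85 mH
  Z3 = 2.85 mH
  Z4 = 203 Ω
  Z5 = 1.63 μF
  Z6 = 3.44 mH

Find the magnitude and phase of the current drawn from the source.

Step 1 — Angular frequency: ω = 2π·f = 2π·46.6 = 292.8 rad/s.
Step 2 — Component impedances:
  Z1: Z = R = 1110 Ω
  Z2: Z = jωL = j·292.8·0.00185 = 0 + j0.5417 Ω
  Z3: Z = jωL = j·292.8·0.00285 = 0 + j0.8345 Ω
  Z4: Z = R = 203 Ω
  Z5: Z = 1/(jωC) = -j/(ω·C) = 0 - j2095 Ω
  Z6: Z = jωL = j·292.8·0.00344 = 0 + j1.007 Ω
Step 3 — Ladder network (open output): work backward from the far end, alternating series and parallel combinations. Z_in = 1110 + j0.5418 Ω = 1110∠0.0° Ω.
Step 4 — Source phasor: V = 32.5∠-68.2° V = 12.07 - j30.18 V.
Step 5 — Ohm's law: I = V / Z_total = (12.07 - j30.18) / (1110 + j0.5418) = 0.01086 - j0.02719 A.
Step 6 — Convert to polar: |I| = 0.02928 A, ∠I = -68.2°.

I = 0.02928∠-68.2° A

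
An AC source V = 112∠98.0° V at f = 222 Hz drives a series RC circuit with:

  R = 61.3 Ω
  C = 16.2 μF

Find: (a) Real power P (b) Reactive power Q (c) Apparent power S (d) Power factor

Step 1 — Angular frequency: ω = 2π·f = 2π·222 = 1395 rad/s.
Step 2 — Component impedances:
  R: Z = R = 61.3 Ω
  C: Z = 1/(jωC) = -j/(ω·C) = 0 - j44.25 Ω
Step 3 — Series combination: Z_total = R + C = 61.3 - j44.25 Ω = 75.6∠-35.8° Ω.
Step 4 — Source phasor: V = 112∠98.0° V = -15.59 + j110.9 V.
Step 5 — Current: I = V / Z = -1.026 + j1.069 A = 1.481∠133.8° A.
Step 6 — Complex power: S = V·I* = 134.5 - j97.12 VA.
Step 7 — Real power: P = Re(S) = 134.5 W.
Step 8 — Reactive power: Q = Im(S) = -97.12 VAR.
Step 9 — Apparent power: |S| = 165.9 VA.
Step 10 — Power factor: PF = P/|S| = 0.8108 (leading).

(a) P = 134.5 W  (b) Q = -97.12 VAR  (c) S = 165.9 VA  (d) PF = 0.8108 (leading)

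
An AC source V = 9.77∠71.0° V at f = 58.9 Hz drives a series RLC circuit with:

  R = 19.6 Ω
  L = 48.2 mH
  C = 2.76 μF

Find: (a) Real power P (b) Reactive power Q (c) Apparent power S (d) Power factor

Step 1 — Angular frequency: ω = 2π·f = 2π·58.9 = 370.1 rad/s.
Step 2 — Component impedances:
  R: Z = R = 19.6 Ω
  L: Z = jωL = j·370.1·0.0482 = 0 + j17.84 Ω
  C: Z = 1/(jωC) = -j/(ω·C) = 0 - j979 Ω
Step 3 — Series combination: Z_total = R + L + C = 19.6 - j961.2 Ω = 961.4∠-88.8° Ω.
Step 4 — Source phasor: V = 9.77∠71.0° V = 3.181 + j9.238 V.
Step 5 — Current: I = V / Z = -0.009539 + j0.003504 A = 0.01016∠159.8° A.
Step 6 — Complex power: S = V·I* = 0.002024 - j0.09927 VA.
Step 7 — Real power: P = Re(S) = 0.002024 W.
Step 8 — Reactive power: Q = Im(S) = -0.09927 VAR.
Step 9 — Apparent power: |S| = 0.09929 VA.
Step 10 — Power factor: PF = P/|S| = 0.02039 (leading).

(a) P = 0.002024 W  (b) Q = -0.09927 VAR  (c) S = 0.09929 VA  (d) PF = 0.02039 (leading)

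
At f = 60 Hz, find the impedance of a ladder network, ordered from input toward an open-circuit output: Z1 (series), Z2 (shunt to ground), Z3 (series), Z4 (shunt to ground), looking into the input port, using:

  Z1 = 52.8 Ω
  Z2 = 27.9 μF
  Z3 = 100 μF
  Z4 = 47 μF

Step 1 — Angular frequency: ω = 2π·f = 2π·60 = 377 rad/s.
Step 2 — Component impedances:
  Z1: Z = R = 52.8 Ω
  Z2: Z = 1/(jωC) = -j/(ω·C) = 0 - j95.07 Ω
  Z3: Z = 1/(jωC) = -j/(ω·C) = 0 - j26.53 Ω
  Z4: Z = 1/(jωC) = -j/(ω·C) = 0 - j56.44 Ω
Step 3 — Ladder network (open output): work backward from the far end, alternating series and parallel combinations. Z_in = 52.8 - j44.3 Ω = 68.92∠-40.0° Ω.

Z = 52.8 - j44.3 Ω = 68.92∠-40.0° Ω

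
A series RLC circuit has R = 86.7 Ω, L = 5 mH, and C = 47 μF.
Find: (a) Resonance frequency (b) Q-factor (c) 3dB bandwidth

Step 1 — Resonance: ω₀ = 1/√(LC) = 1/√(0.005·4.7e-05) = 2063 rad/s.
Step 2 — f₀ = ω₀/(2π) = 328.3 Hz.
Step 3 — Series Q: Q = ω₀L/R = 2063·0.005/86.7 = 0.119.
Step 4 — Bandwidth: Δω = ω₀/Q = 1.734e+04 rad/s; BW = Δω/(2π) = 2760 Hz.

(a) f₀ = 328.3 Hz  (b) Q = 0.119  (c) BW = 2760 Hz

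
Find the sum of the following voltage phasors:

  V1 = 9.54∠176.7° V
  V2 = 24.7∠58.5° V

Step 1 — Convert each phasor to rectangular form:
  V1 = 9.54·(cos(176.7°) + j·sin(176.7°)) = -9.524 + j0.5492 V
  V2 = 24.7·(cos(58.5°) + j·sin(58.5°)) = 12.91 + j21.06 V
Step 2 — Sum components: V_total = 3.382 + j21.61 V.
Step 3 — Convert to polar: |V_total| = 21.87 V, ∠V_total = 81.1°.

V_total = 21.87∠81.1° V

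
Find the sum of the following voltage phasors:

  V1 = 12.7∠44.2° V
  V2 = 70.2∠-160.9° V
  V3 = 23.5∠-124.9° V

Step 1 — Convert each phasor to rectangular form:
  V1 = 12.7·(cos(44.2°) + j·sin(44.2°)) = 9.105 + j8.854 V
  V2 = 70.2·(cos(-160.9°) + j·sin(-160.9°)) = -66.34 - j22.97 V
  V3 = 23.5·(cos(-124.9°) + j·sin(-124.9°)) = -13.45 - j19.27 V
Step 2 — Sum components: V_total = -70.68 - j33.39 V.
Step 3 — Convert to polar: |V_total| = 78.17 V, ∠V_total = -154.7°.

V_total = 78.17∠-154.7° V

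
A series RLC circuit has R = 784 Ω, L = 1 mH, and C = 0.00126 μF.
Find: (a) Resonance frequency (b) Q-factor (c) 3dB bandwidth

Step 1 — Resonance: ω₀ = 1/√(LC) = 1/√(0.001·1.26e-09) = 8.909e+05 rad/s.
Step 2 — f₀ = ω₀/(2π) = 1.418e+05 Hz.
Step 3 — Series Q: Q = ω₀L/R = 8.909e+05·0.001/784 = 1.136.
Step 4 — Bandwidth: Δω = ω₀/Q = 7.84e+05 rad/s; BW = Δω/(2π) = 1.248e+05 Hz.

(a) f₀ = 1.418e+05 Hz  (b) Q = 1.136  (c) BW = 1.248e+05 Hz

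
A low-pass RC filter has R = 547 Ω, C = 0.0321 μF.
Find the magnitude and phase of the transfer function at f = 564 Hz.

Step 1 — Angular frequency: ω = 2π·564 = 3544 rad/s.
Step 2 — Transfer function: H(jω) = 1/(1 + jωRC).
Step 3 — Denominator: 1 + jωRC = 1 + j·3544·547·3.21e-08 = 1 + j0.06222.
Step 4 — H = 0.9961 - j0.06198.
Step 5 — Magnitude: |H| = 0.9981 (-0.0 dB); phase: φ = -3.6°.

|H| = 0.9981 (-0.0 dB), φ = -3.6°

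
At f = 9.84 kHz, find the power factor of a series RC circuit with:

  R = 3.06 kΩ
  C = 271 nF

Step 1 — Angular frequency: ω = 2π·f = 2π·9840 = 6.183e+04 rad/s.
Step 2 — Component impedances:
  R: Z = R = 3060 Ω
  C: Z = 1/(jωC) = -j/(ω·C) = 0 - j59.68 Ω
Step 3 — Series combination: Z_total = R + C = 3060 - j59.68 Ω = 3061∠-1.1° Ω.
Step 4 — Power factor: PF = cos(φ) = Re(Z)/|Z| = 3060/3060.6 = 0.9998.
Step 5 — Type: Im(Z) = -59.68 ⇒ leading (phase φ = -1.1°).

PF = 0.9998 (leading, φ = -1.1°)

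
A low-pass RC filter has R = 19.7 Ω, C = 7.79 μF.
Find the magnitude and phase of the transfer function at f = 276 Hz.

Step 1 — Angular frequency: ω = 2π·276 = 1734 rad/s.
Step 2 — Transfer function: H(jω) = 1/(1 + jωRC).
Step 3 — Denominator: 1 + jωRC = 1 + j·1734·19.7·7.79e-06 = 1 + j0.2661.
Step 4 — H = 0.9339 - j0.2485.
Step 5 — Magnitude: |H| = 0.9664 (-0.3 dB); phase: φ = -14.9°.

|H| = 0.9664 (-0.3 dB), φ = -14.9°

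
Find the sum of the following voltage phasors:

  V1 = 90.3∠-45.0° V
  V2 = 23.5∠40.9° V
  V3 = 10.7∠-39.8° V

Step 1 — Convert each phasor to rectangular form:
  V1 = 90.3·(cos(-45.0°) + j·sin(-45.0°)) = 63.85 - j63.85 V
  V2 = 23.5·(cos(40.9°) + j·sin(40.9°)) = 17.76 + j15.39 V
  V3 = 10.7·(cos(-39.8°) + j·sin(-39.8°)) = 8.221 - j6.849 V
Step 2 — Sum components: V_total = 89.83 - j55.31 V.
Step 3 — Convert to polar: |V_total| = 105.5 V, ∠V_total = -31.6°.

V_total = 105.5∠-31.6° V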